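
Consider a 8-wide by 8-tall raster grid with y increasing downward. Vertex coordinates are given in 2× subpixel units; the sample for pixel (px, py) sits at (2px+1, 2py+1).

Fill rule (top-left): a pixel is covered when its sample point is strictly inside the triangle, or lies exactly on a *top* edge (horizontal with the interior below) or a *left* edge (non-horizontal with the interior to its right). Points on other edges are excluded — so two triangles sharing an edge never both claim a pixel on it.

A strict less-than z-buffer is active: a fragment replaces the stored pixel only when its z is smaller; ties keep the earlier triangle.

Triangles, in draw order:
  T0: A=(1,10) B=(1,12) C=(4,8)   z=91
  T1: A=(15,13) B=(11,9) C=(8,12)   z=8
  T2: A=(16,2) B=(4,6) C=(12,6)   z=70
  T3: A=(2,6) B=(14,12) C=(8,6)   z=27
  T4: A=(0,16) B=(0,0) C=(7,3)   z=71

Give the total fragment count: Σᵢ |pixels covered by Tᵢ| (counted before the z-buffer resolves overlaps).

T0:
  2·area = 6  (B↔C swapped to make it positive)
  edge (1, 10)→(4, 8): d=(3,-2) top-left  bias=+0
  edge (4, 8)→(1, 12): d=(-3,4) right/bottom  bias=-1
  edge (1, 12)→(1, 10): d=(0,-2) top-left  bias=+0
    (0,0)@(1, 1): e=[-27,33,0] → ·  [on edge]
    (0,1)@(1, 3): e=[-21,27,0] → ·  [on edge]
    (0,2)@(1, 5): e=[-15,21,0] → ·  [on edge]
    (0,3)@(1, 7): e=[-9,15,0] → ·  [on edge]
    (0,4)@(1, 9): e=[-3,9,0] → ·  [on edge]
    (1,4)@(3, 9): e=[1,1,4] → #
    (2,4)@(5, 9): e=[5,-7,8] → ·
    (0,5)@(1, 11): e=[3,3,0] → #  [on edge]
    (1,5)@(3, 11): e=[7,-5,4] → ·
    (0,6)@(1, 13): e=[9,-3,0] → ·  [on edge]
    (0,7)@(1, 15): e=[15,-9,0] → ·  [on edge]
  covered (2 px):
    · · · · · · · ·
    · · · · · · · ·
    · · · · · · · ·
    · · · · · · · ·
    · # · · · · · ·
    # · · · · · · ·
    · · · · · · · ·
    · · · · · · · ·
T1:
  2·area = 24  (B↔C swapped to make it positive)
  edge (15, 13)→(8, 12): d=(-7,-1) top-left  bias=+0
  edge (8, 12)→(11, 9): d=(3,-3) top-left  bias=+0
  edge (11, 9)→(15, 13): d=(4,4) right/bottom  bias=-1
    (1,0)@(3, 1): e=[72,-48,0] → ·  [on edge]
    (2,1)@(5, 3): e=[60,-36,0] → ·  [on edge]
    (3,2)@(7, 5): e=[48,-24,0] → ·  [on edge]
    (7,2)@(15, 5): e=[56,0,-32] → ·  [on edge]
    (4,3)@(9, 7): e=[36,-12,0] → ·  [on edge]
    (6,3)@(13, 7): e=[40,0,-16] → ·  [on edge]
    (5,4)@(11, 9): e=[24,0,0] → ·  [on edge]
    (0,5)@(1, 11): e=[0,-24,48] → ·  [on edge]
    (4,5)@(9, 11): e=[8,0,16] → #  [on edge]
    (5,5)@(11, 11): e=[10,6,8] → #
    (6,5)@(13, 11): e=[12,12,0] → ·  [on edge]
    (3,6)@(7, 13): e=[-8,0,32] → ·  [on edge]
    (7,6)@(15, 13): e=[0,24,0] → ·  [on edge]
    (2,7)@(5, 15): e=[-24,0,48] → ·  [on edge]
  covered (2 px):
    · · · · · · · ·
    · · · · · · · ·
    · · · · · · · ·
    · · · · · · · ·
    · · · · · · · ·
    · · · · # # · ·
    · · · · · · · ·
    · · · · · · · ·
T2:
  2·area = 32  (B↔C swapped to make it positive)
  edge (16, 2)→(12, 6): d=(-4,4) right/bottom  bias=-1
  edge (12, 6)→(4, 6): d=(-8,0) right/bottom  bias=-1
  edge (4, 6)→(16, 2): d=(12,-4) top-left  bias=+0
    (6,1)@(13, 3): e=[8,24,0] → #  [on edge]
    (7,1)@(15, 3): e=[0,24,8] → ·  [on edge]
    (3,2)@(7, 5): e=[24,8,0] → #  [on edge]
    (4,2)@(9, 5): e=[16,8,8] → #
    (5,2)@(11, 5): e=[8,8,16] → #
    (6,2)@(13, 5): e=[0,8,24] → ·  [on edge]
    (0,3)@(1, 7): e=[40,-8,0] → ·  [on edge]
    (3,3)@(7, 7): e=[16,-8,24] → ·
    (4,3)@(9, 7): e=[8,-8,32] → ·
    (5,3)@(11, 7): e=[0,-8,40] → ·  [on edge]
    (4,4)@(9, 9): e=[0,-24,56] → ·  [on edge]
    (3,5)@(7, 11): e=[0,-40,72] → ·  [on edge]
    (2,6)@(5, 13): e=[0,-56,88] → ·  [on edge]
    (1,7)@(3, 15): e=[0,-72,104] → ·  [on edge]
  covered (4 px):
    · · · · · · · ·
    · · · · · · # ·
    · · · # # # · ·
    · · · · · · · ·
    · · · · · · · ·
    · · · · · · · ·
    · · · · · · · ·
    · · · · · · · ·
T3:
  2·area = 36  (B↔C swapped to make it positive)
  edge (2, 6)→(8, 6): d=(6,0) top-left  bias=+0
  edge (8, 6)→(14, 12): d=(6,6) right/bottom  bias=-1
  edge (14, 12)→(2, 6): d=(-12,-6) top-left  bias=+0
    (1,0)@(3, 1): e=[-30,0,66] → ·  [on edge]
    (2,1)@(5, 3): e=[-18,0,54] → ·  [on edge]
    (3,2)@(7, 5): e=[-6,0,42] → ·  [on edge]
    (2,3)@(5, 7): e=[6,24,6] → #
    (3,3)@(7, 7): e=[6,12,18] → #
    (4,3)@(9, 7): e=[6,0,30] → ·  [on edge]
    (2,4)@(5, 9): e=[18,36,-18] → ·
    (3,4)@(7, 9): e=[18,24,-6] → ·
    (4,4)@(9, 9): e=[18,12,6] → #
    (5,4)@(11, 9): e=[18,0,18] → ·  [on edge]
    (4,5)@(9, 11): e=[30,24,-18] → ·
    (6,5)@(13, 11): e=[30,0,6] → ·  [on edge]
    (7,6)@(15, 13): e=[42,0,-6] → ·  [on edge]
  covered (3 px):
    · · · · · · · ·
    · · · · · · · ·
    · · · · · · · ·
    · · # # · · · ·
    · · · · # · · ·
    · · · · · · · ·
    · · · · · · · ·
    · · · · · · · ·
T4:
  2·area = 112
  edge (0, 16)→(0, 0): d=(0,-16) top-left  bias=+0
  edge (0, 0)→(7, 3): d=(7,3) right/bottom  bias=-1
  edge (7, 3)→(0, 16): d=(-7,13) right/bottom  bias=-1
    (0,0)@(1, 1): e=[16,4,92] → #
    (1,0)@(3, 1): e=[48,-2,66] → ·
    (0,1)@(1, 3): e=[16,18,78] → #
    (1,1)@(3, 3): e=[48,12,52] → #
    (2,1)@(5, 3): e=[80,6,26] → #
    (3,1)@(7, 3): e=[112,0,0] → ·  [on edge]
    (0,2)@(1, 5): e=[16,32,64] → #
    (3,2)@(7, 5): e=[112,14,-14] → ·
    (0,3)@(1, 7): e=[16,46,50] → #
    (2,3)@(5, 7): e=[80,34,-2] → ·
    (0,4)@(1, 9): e=[16,60,36] → #
    (2,4)@(5, 9): e=[80,48,-16] → ·
  covered (13 px):
    # · · · · · · ·
    # # # · · · · ·
    # # # · · · · ·
    # # · · · · · ·
    # # · · · · · ·
    # · · · · · · ·
    # · · · · · · ·
    · · · · · · · ·

Answer: 24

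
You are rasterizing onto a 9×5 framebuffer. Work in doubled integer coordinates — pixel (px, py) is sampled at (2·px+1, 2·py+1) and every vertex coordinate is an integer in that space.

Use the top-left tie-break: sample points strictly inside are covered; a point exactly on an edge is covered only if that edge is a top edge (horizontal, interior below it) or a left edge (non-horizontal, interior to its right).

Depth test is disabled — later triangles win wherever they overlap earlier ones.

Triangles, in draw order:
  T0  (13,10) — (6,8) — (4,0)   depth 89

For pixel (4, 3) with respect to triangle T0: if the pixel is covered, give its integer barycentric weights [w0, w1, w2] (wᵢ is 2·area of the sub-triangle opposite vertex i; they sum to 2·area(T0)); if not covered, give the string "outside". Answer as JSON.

T0:
  2·area = 52
  edge (13, 10)→(6, 8): d=(-7,-2) top-left  bias=+0
  edge (6, 8)→(4, 0): d=(-2,-8) top-left  bias=+0
  edge (4, 0)→(13, 10): d=(9,10) right/bottom  bias=-1
    (2,1)@(5, 3): e=[33,2,17] → █
    (3,1)@(7, 3): e=[37,18,-3] → ·
    (2,2)@(5, 5): e=[19,-2,35] → ·
    (3,2)@(7, 5): e=[23,14,15] → █
    (4,2)@(9, 5): e=[27,30,-5] → ·
    (3,3)@(7, 7): e=[9,10,33] → █
    (4,3)@(9, 7): e=[13,26,13] → █
    (5,3)@(11, 7): e=[17,42,-7] → ·
    (3,4)@(7, 9): e=[-5,6,51] → ·
    (4,4)@(9, 9): e=[-1,22,31] → ·
    (5,4)@(11, 9): e=[3,38,11] → █
    (6,4)@(13, 9): e=[7,54,-9] → ·
  covered (5 px):
    · · · · · · · · ·
    · · █ · · · · · ·
    · · · █ · · · · ·
    · · · █ █ · · · ·
    · · · · · █ · · ·

Result: [26,13,13]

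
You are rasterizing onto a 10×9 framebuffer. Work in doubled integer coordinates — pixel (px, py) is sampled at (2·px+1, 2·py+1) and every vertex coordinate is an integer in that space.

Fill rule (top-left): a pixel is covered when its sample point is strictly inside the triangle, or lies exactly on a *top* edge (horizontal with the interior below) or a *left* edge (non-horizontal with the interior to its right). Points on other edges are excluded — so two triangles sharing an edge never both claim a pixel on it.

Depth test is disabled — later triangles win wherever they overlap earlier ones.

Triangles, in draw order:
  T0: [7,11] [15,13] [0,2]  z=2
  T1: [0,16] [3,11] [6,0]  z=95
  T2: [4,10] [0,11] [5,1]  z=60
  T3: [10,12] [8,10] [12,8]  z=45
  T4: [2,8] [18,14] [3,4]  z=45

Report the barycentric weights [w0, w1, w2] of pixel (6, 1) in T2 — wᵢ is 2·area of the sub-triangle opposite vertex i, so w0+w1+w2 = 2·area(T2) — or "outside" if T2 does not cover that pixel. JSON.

T0:
  2·area = 58  (B↔C swapped to make it positive)
  edge (7, 11)→(0, 2): d=(-7,-9) top-left  bias=+0
  edge (0, 2)→(15, 13): d=(15,11) right/bottom  bias=-1
  edge (15, 13)→(7, 11): d=(-8,-2) top-left  bias=+0
    (0,1)@(1, 3): e=[2,4,52] → █
    (1,1)@(3, 3): e=[20,-18,56] → ·
    (0,2)@(1, 5): e=[-12,34,36] → ·
    (1,2)@(3, 5): e=[6,12,40] → █
    (2,2)@(5, 5): e=[24,-10,44] → ·
    (1,3)@(3, 7): e=[-8,42,24] → ·
    (2,3)@(5, 7): e=[10,20,28] → █
    (3,3)@(7, 7): e=[28,-2,32] → ·
    (2,4)@(5, 9): e=[-4,50,12] → ·
    (3,4)@(7, 9): e=[14,28,16] → █
    (4,4)@(9, 9): e=[32,6,20] → █
    (5,4)@(11, 9): e=[50,-16,24] → ·
    (3,5)@(7, 11): e=[0,58,0] → █  [on edge]
    (7,6)@(15, 13): e=[58,0,0] → ·  [on edge]
  covered (8 px):
    · · · · · · · · · ·
    █ · · · · · · · · ·
    · █ · · · · · · · ·
    · · █ · · · · · · ·
    · · · █ █ · · · · ·
    · · · █ █ █ · · · ·
    · · · · · · · · · ·
    · · · · · · · · · ·
    · · · · · · · · · ·
T1:
  2·area = 18  (B↔C swapped to make it positive)
  edge (0, 16)→(6, 0): d=(6,-16) top-left  bias=+0
  edge (6, 0)→(3, 11): d=(-3,11) right/bottom  bias=-1
  edge (3, 11)→(0, 16): d=(-3,5) right/bottom  bias=-1
    (4,0)@(9, 1): e=[54,-36,0] → ·  [on edge]
    (2,1)@(5, 3): e=[2,2,14] → █
    (3,1)@(7, 3): e=[34,-20,4] → ·
    (2,2)@(5, 5): e=[14,-4,8] → ·
    (1,4)@(3, 9): e=[6,6,6] → █
    (2,4)@(5, 9): e=[38,-16,-4] → ·
    (1,5)@(3, 11): e=[18,0,0] → ·  [on edge]
  covered (2 px):
    · · · · · · · · · ·
    · · █ · · · · · · ·
    · · · · · · · · · ·
    · · · · · · · · · ·
    · █ · · · · · · · ·
    · · · · · · · · · ·
    · · · · · · · · · ·
    · · · · · · · · · ·
    · · · · · · · · · ·
T2:
  2·area = 35
  edge (4, 10)→(0, 11): d=(-4,1) right/bottom  bias=-1
  edge (0, 11)→(5, 1): d=(5,-10) top-left  bias=+0
  edge (5, 1)→(4, 10): d=(-1,9) right/bottom  bias=-1
    (2,0)@(5, 1): e=[35,0,0] → ·  [on edge]
    (1,2)@(3, 5): e=[21,0,14] → █  [on edge]
    (2,2)@(5, 5): e=[19,20,-4] → ·
    (1,3)@(3, 7): e=[13,10,12] → █
    (2,3)@(5, 7): e=[11,30,-6] → ·
    (0,4)@(1, 9): e=[7,0,28] → █  [on edge]
    (2,4)@(5, 9): e=[3,40,-8] → ·
    (0,5)@(1, 11): e=[-1,10,26] → ·
    (1,5)@(3, 11): e=[-3,30,8] → ·
  covered (4 px):
    · · · · · · · · · ·
    · · · · · · · · · ·
    · █ · · · · · · · ·
    · █ · · · · · · · ·
    █ █ · · · · · · · ·
    · · · · · · · · · ·
    · · · · · · · · · ·
    · · · · · · · · · ·
    · · · · · · · · · ·
T3:
  2·area = 12
  edge (10, 12)→(8, 10): d=(-2,-2) top-left  bias=+0
  edge (8, 10)→(12, 8): d=(4,-2) top-left  bias=+0
  edge (12, 8)→(10, 12): d=(-2,4) right/bottom  bias=-1
    (0,1)@(1, 3): e=[0,-42,54] → ·  [on edge]
    (1,2)@(3, 5): e=[0,-30,42] → ·  [on edge]
    (2,3)@(5, 7): e=[0,-18,30] → ·  [on edge]
    (3,4)@(7, 9): e=[0,-6,18] → ·  [on edge]
    (5,4)@(11, 9): e=[8,2,2] → █
    (6,4)@(13, 9): e=[12,6,-6] → ·
    (4,5)@(9, 11): e=[0,6,6] → █  [on edge]
    (5,5)@(11, 11): e=[4,10,-2] → ·
    (4,6)@(9, 13): e=[-4,14,2] → ·
    (5,6)@(11, 13): e=[0,18,-6] → ·  [on edge]
    (6,7)@(13, 15): e=[0,30,-18] → ·  [on edge]
    (7,8)@(15, 17): e=[0,42,-30] → ·  [on edge]
  covered (2 px):
    · · · · · · · · · ·
    · · · · · · · · · ·
    · · · · · · · · · ·
    · · · · · · · · · ·
    · · · · · █ · · · ·
    · · · · █ · · · · ·
    · · · · · · · · · ·
    · · · · · · · · · ·
    · · · · · · · · · ·
T4:
  2·area = 70  (B↔C swapped to make it positive)
  edge (2, 8)→(3, 4): d=(1,-4) top-left  bias=+0
  edge (3, 4)→(18, 14): d=(15,10) right/bottom  bias=-1
  edge (18, 14)→(2, 8): d=(-16,-6) top-left  bias=+0
    (1,2)@(3, 5): e=[1,15,54] → █
    (2,2)@(5, 5): e=[9,-5,66] → ·
    (1,3)@(3, 7): e=[3,45,22] → █
    (2,3)@(5, 7): e=[11,25,34] → █
    (3,3)@(7, 7): e=[19,5,46] → █
    (4,3)@(9, 7): e=[27,-15,58] → ·
    (1,4)@(3, 9): e=[5,75,-10] → ·
    (2,4)@(5, 9): e=[13,55,2] → █
    (4,4)@(9, 9): e=[29,15,26] → █
    (5,4)@(11, 9): e=[37,-5,38] → ·
    (2,5)@(5, 11): e=[15,85,-30] → ·
    (3,5)@(7, 11): e=[23,65,-18] → ·
  covered (9 px):
    · · · · · · · · · ·
    · · · · · · · · · ·
    · █ · · · · · · · ·
    · █ █ █ · · · · · ·
    · · █ █ █ · · · · ·
    · · · · · █ █ · · ·
    · · · · · · · · · ·
    · · · · · · · · · ·
    · · · · · · · · · ·

Answer: "outside"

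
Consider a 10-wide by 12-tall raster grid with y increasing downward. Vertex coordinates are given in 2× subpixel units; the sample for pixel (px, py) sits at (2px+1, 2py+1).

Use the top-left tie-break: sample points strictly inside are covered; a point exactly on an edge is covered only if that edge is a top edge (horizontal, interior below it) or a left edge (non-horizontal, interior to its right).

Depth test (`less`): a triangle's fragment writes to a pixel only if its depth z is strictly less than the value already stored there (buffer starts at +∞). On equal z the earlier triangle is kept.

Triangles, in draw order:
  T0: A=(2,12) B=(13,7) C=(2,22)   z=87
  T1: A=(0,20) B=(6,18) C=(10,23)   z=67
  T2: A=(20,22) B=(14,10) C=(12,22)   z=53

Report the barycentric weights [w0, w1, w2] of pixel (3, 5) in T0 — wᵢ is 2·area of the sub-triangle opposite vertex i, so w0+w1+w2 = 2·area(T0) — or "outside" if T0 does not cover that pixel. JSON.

T0:
  2·area = 110
  edge (2, 12)→(13, 7): d=(11,-5) top-left  bias=+0
  edge (13, 7)→(2, 22): d=(-11,15) right/bottom  bias=-1
  edge (2, 22)→(2, 12): d=(0,-10) top-left  bias=+0
    (6,3)@(13, 7): e=[0,0,110] → ·  [on edge]
    (4,4)@(9, 9): e=[2,38,70] → █
    (5,4)@(11, 9): e=[12,8,90] → █
    (6,4)@(13, 9): e=[22,-22,110] → ·
    (2,5)@(5, 11): e=[4,76,30] → █
    (3,5)@(7, 11): e=[14,46,50] → █
    (5,5)@(11, 11): e=[34,-14,90] → ·
    (1,6)@(3, 13): e=[16,84,10] → █
    (4,6)@(9, 13): e=[46,-6,70] → ·
    (1,7)@(3, 15): e=[38,62,10] → █
    (4,7)@(9, 15): e=[68,-28,70] → ·
    (1,8)@(3, 17): e=[60,40,10] → █
  covered (14 px):
    · · · · · · · · · ·
    · · · · · · · · · ·
    · · · · · · · · · ·
    · · · · · · · · · ·
    · · · · █ █ · · · ·
    · · █ █ █ · · · · ·
    · █ █ █ · · · · · ·
    · █ █ █ · · · · · ·
    · █ █ · · · · · · ·
    · █ · · · · · · · ·
    · · · · · · · · · ·
    · · · · · · · · · ·
T1:
  2·area = 38
  edge (0, 20)→(6, 18): d=(6,-2) top-left  bias=+0
  edge (6, 18)→(10, 23): d=(4,5) right/bottom  bias=-1
  edge (10, 23)→(0, 20): d=(-10,-3) top-left  bias=+0
    (7,7)@(15, 15): e=[0,-57,95] → ·  [on edge]
    (4,8)@(9, 17): e=[0,-19,57] → ·  [on edge]
    (1,9)@(3, 19): e=[0,19,19] → █  [on edge]
    (2,9)@(5, 19): e=[4,9,25] → █
    (3,9)@(7, 19): e=[8,-1,31] → ·
    (1,10)@(3, 21): e=[12,27,-1] → ·
    (2,10)@(5, 21): e=[16,17,5] → █
    (3,10)@(7, 21): e=[20,7,11] → █
    (4,10)@(9, 21): e=[24,-3,17] → ·
    (2,11)@(5, 23): e=[28,25,-15] → ·
    (3,11)@(7, 23): e=[32,15,-9] → ·
  covered (4 px):
    · · · · · · · · · ·
    · · · · · · · · · ·
    · · · · · · · · · ·
    · · · · · · · · · ·
    · · · · · · · · · ·
    · · · · · · · · · ·
    · · · · · · · · · ·
    · · · · · · · · · ·
    · · · · · · · · · ·
    · █ █ · · · · · · ·
    · · █ █ · · · · · ·
    · · · · · · · · · ·
T2:
  2·area = 96  (B↔C swapped to make it positive)
  edge (20, 22)→(12, 22): d=(-8,0) right/bottom  bias=-1
  edge (12, 22)→(14, 10): d=(2,-12) top-left  bias=+0
  edge (14, 10)→(20, 22): d=(6,12) right/bottom  bias=-1
    (7,6)@(15, 13): e=[72,18,6] → █
    (8,6)@(17, 13): e=[72,42,-18] → ·
    (7,7)@(15, 15): e=[56,22,18] → █
    (8,7)@(17, 15): e=[56,46,-6] → ·
    (6,8)@(13, 17): e=[40,2,54] → █
    (8,8)@(17, 17): e=[40,50,6] → █
    (9,8)@(19, 17): e=[40,74,-18] → ·
    (6,9)@(13, 19): e=[24,6,66] → █
    (9,9)@(19, 19): e=[24,78,-6] → ·
    (6,10)@(13, 21): e=[8,10,78] → █
    (9,10)@(19, 21): e=[8,82,6] → █
    (6,11)@(13, 23): e=[-8,14,90] → ·
  covered (12 px):
    · · · · · · · · · ·
    · · · · · · · · · ·
    · · · · · · · · · ·
    · · · · · · · · · ·
    · · · · · · · · · ·
    · · · · · · · · · ·
    · · · · · · · █ · ·
    · · · · · · · █ · ·
    · · · · · · █ █ █ ·
    · · · · · · █ █ █ ·
    · · · · · · █ █ █ █
    · · · · · · · · · ·

Final: [46,50,14]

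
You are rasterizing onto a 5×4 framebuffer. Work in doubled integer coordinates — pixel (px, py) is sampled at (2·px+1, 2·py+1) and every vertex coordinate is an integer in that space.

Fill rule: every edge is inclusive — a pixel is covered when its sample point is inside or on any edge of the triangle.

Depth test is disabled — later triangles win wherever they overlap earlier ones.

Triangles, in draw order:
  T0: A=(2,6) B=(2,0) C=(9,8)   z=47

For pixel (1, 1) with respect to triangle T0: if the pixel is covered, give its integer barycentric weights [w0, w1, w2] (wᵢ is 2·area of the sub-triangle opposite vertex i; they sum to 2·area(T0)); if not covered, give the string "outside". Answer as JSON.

T0:
  2·area = 42
  edge (2, 6)→(2, 0): d=(0,-6) inclusive
  edge (2, 0)→(9, 8): d=(7,8) inclusive
  edge (9, 8)→(2, 6): d=(-7,-2) inclusive
    (1,1)@(3, 3): e=[6,13,23] → #
    (2,1)@(5, 3): e=[18,-3,27] → ·
    (1,2)@(3, 5): e=[6,27,9] → #
    (2,2)@(5, 5): e=[18,11,13] → #
    (3,2)@(7, 5): e=[30,-5,17] → ·
    (1,3)@(3, 7): e=[6,41,-5] → ·
    (2,3)@(5, 7): e=[18,25,-1] → ·
    (3,3)@(7, 7): e=[30,9,3] → #
    (4,3)@(9, 7): e=[42,-7,7] → ·
  covered (4 px):
    · · · · ·
    · # · · ·
    · # # · ·
    · · · # ·

Answer: [13,23,6]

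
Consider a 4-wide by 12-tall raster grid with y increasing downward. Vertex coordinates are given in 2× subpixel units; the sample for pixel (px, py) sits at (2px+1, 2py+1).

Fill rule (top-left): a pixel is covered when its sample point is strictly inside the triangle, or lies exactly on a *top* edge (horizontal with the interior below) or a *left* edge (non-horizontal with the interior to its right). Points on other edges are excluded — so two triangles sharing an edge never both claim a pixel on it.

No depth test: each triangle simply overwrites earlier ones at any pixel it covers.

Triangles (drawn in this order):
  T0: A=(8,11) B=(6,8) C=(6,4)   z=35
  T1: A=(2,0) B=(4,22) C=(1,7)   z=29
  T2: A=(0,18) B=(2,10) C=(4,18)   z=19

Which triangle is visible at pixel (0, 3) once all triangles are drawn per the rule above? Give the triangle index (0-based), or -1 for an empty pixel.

T0:
  2·area = 8
  edge (8, 11)→(6, 8): d=(-2,-3) top-left  bias=+0
  edge (6, 8)→(6, 4): d=(0,-4) top-left  bias=+0
  edge (6, 4)→(8, 11): d=(2,7) right/bottom  bias=-1
    (3,4)@(7, 9): e=[1,4,3] → #
    (3,5)@(7, 11): e=[-3,4,7] → ·
  covered (1 px):
    · · · ·
    · · · ·
    · · · ·
    · · · ·
    · · · #
    · · · ·
    · · · ·
    · · · ·
    · · · ·
    · · · ·
    · · · ·
    · · · ·
T1:
  2·area = 36
  edge (2, 0)→(4, 22): d=(2,22) right/bottom  bias=-1
  edge (4, 22)→(1, 7): d=(-3,-15) top-left  bias=+0
  edge (1, 7)→(2, 0): d=(1,-7) top-left  bias=+0
    (0,3)@(1, 7): e=[36,0,0] → #  [on edge]
    (1,3)@(3, 7): e=[-8,30,14] → ·
    (0,4)@(1, 9): e=[40,-6,2] → ·
    (1,5)@(3, 11): e=[0,18,18] → ·  [on edge]
    (1,6)@(3, 13): e=[4,12,20] → #
    (2,6)@(5, 13): e=[-40,42,34] → ·
    (1,7)@(3, 15): e=[8,6,22] → #
    (2,7)@(5, 15): e=[-36,36,36] → ·
    (1,8)@(3, 17): e=[12,0,24] → #  [on edge]
    (2,8)@(5, 17): e=[-32,30,38] → ·
    (1,9)@(3, 19): e=[16,-6,26] → ·
  covered (4 px):
    · · · ·
    · · · ·
    · · · ·
    # · · ·
    · · · ·
    · · · ·
    · # · ·
    · # · ·
    · # · ·
    · · · ·
    · · · ·
    · · · ·
T2:
  2·area = 32
  edge (0, 18)→(2, 10): d=(2,-8) top-left  bias=+0
  edge (2, 10)→(4, 18): d=(2,8) right/bottom  bias=-1
  edge (4, 18)→(0, 18): d=(-4,0) right/bottom  bias=-1
    (0,7)@(1, 15): e=[2,18,12] → #
    (1,7)@(3, 15): e=[18,2,12] → #
    (2,7)@(5, 15): e=[34,-14,12] → ·
    (0,8)@(1, 17): e=[6,22,4] → #
    (2,8)@(5, 17): e=[38,-10,4] → ·
    (0,9)@(1, 19): e=[10,26,-4] → ·
    (1,9)@(3, 19): e=[26,10,-4] → ·
  covered (4 px):
    · · · ·
    · · · ·
    · · · ·
    · · · ·
    · · · ·
    · · · ·
    · · · ·
    # # · ·
    # # · ·
    · · · ·
    · · · ·
    · · · ·

Z-buffer (winner per pixel, '.' = empty):
  . . . .
  . . . .
  . . . .
  1 . . .
  . . . 0
  . . . .
  . 1 . .
  2 2 . .
  2 2 . .
  . . . .
  . . . .
  . . . .

Answer: 1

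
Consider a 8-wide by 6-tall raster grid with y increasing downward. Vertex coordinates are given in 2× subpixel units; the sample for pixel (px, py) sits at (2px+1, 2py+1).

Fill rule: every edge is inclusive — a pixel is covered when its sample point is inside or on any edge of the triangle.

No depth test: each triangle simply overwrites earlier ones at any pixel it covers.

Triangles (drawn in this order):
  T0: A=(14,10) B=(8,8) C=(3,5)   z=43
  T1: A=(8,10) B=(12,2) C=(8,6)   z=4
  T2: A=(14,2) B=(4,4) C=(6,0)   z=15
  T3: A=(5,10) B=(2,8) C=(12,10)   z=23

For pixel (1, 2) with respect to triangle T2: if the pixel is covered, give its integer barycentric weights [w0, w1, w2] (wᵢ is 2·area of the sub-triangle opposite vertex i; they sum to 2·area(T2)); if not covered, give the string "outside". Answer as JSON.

T0:
  2·area = 8
  edge (14, 10)→(8, 8): d=(-6,-2) inclusive
  edge (8, 8)→(3, 5): d=(-5,-3) inclusive
  edge (3, 5)→(14, 10): d=(11,5) inclusive
    (1,2)@(3, 5): e=[8,0,0] → X  [on edge]
    (2,2)@(5, 5): e=[12,6,-10] → .
    (1,3)@(3, 7): e=[-4,-10,22] → .
    (2,3)@(5, 7): e=[0,-4,12] → .  [on edge]
    (3,3)@(7, 7): e=[4,2,2] → X
    (4,3)@(9, 7): e=[8,8,-8] → .
    (3,4)@(7, 9): e=[-8,-8,24] → .
    (5,4)@(11, 9): e=[0,4,4] → X  [on edge]
    (6,4)@(13, 9): e=[4,10,-6] → .
    (5,5)@(11, 11): e=[-12,-6,26] → .
    (6,5)@(13, 11): e=[-8,0,16] → .  [on edge]
  covered (3 px):
    . . . . . . . .
    . . . . . . . .
    . X . . . . . .
    . . . X . . . .
    . . . . . X . .
    . . . . . . . .
T1:
  2·area = 16  (B↔C swapped to make it positive)
  edge (8, 10)→(8, 6): d=(0,-4) inclusive
  edge (8, 6)→(12, 2): d=(4,-4) inclusive
  edge (12, 2)→(8, 10): d=(-4,8) inclusive
    (6,0)@(13, 1): e=[20,0,-4] → .  [on edge]
    (5,1)@(11, 3): e=[12,0,4] → X  [on edge]
    (6,1)@(13, 3): e=[20,8,-12] → .
    (4,2)@(9, 5): e=[4,0,12] → X  [on edge]
    (5,2)@(11, 5): e=[12,8,-4] → .
    (3,3)@(7, 7): e=[-4,0,20] → .  [on edge]
    (4,3)@(9, 7): e=[4,8,4] → X
    (5,3)@(11, 7): e=[12,16,-12] → .
    (2,4)@(5, 9): e=[-12,0,28] → .  [on edge]
    (4,4)@(9, 9): e=[4,16,-4] → .
    (1,5)@(3, 11): e=[-20,0,36] → .  [on edge]
  covered (3 px):
    . . . . . . . .
    . . . . . X . .
    . . . . X . . .
    . . . . X . . .
    . . . . . . . .
    . . . . . . . .
T2:
  2·area = 36
  edge (14, 2)→(4, 4): d=(-10,2) inclusive
  edge (4, 4)→(6, 0): d=(2,-4) inclusive
  edge (6, 0)→(14, 2): d=(8,2) inclusive
    (3,0)@(7, 1): e=[24,6,6] → X
    (4,0)@(9, 1): e=[20,14,2] → X
    (5,0)@(11, 1): e=[16,22,-2] → .
    (2,1)@(5, 3): e=[8,2,26] → X
    (4,1)@(9, 3): e=[0,18,18] → X  [on edge]
    (5,1)@(11, 3): e=[-4,26,14] → .
    (2,2)@(5, 5): e=[-12,6,42] → .
    (3,2)@(7, 5): e=[-16,14,38] → .
    (4,2)@(9, 5): e=[-20,22,34] → .
  covered (5 px):
    . . . X X . . .
    . . X X X . . .
    . . . . . . . .
    . . . . . . . .
    . . . . . . . .
    . . . . . . . .
T3:
  2·area = 14
  edge (5, 10)→(2, 8): d=(-3,-2) inclusive
  edge (2, 8)→(12, 10): d=(10,2) inclusive
  edge (12, 10)→(5, 10): d=(-7,0) inclusive
    (2,4)@(5, 9): e=[3,4,7] → X
    (3,4)@(7, 9): e=[7,0,7] → X  [on edge]
    (4,4)@(9, 9): e=[11,-4,7] → .
    (2,5)@(5, 11): e=[-3,24,-7] → .
    (3,5)@(7, 11): e=[1,20,-7] → .
  covered (2 px):
    . . . . . . . .
    . . . . . . . .
    . . . . . . . .
    . . . . . . . .
    . . X X . . . .
    . . . . . . . .

Answer: "outside"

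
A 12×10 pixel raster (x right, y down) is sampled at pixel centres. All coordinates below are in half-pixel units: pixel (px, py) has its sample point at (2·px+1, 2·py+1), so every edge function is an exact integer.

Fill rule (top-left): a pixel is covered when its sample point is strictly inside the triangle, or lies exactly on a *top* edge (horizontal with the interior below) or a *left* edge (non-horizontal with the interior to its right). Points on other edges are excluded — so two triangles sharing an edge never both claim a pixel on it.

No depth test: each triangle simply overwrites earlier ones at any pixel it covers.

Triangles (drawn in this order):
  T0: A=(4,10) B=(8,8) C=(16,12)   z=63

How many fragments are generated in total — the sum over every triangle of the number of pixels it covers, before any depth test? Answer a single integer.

T0:
  2·area = 32
  edge (4, 10)→(8, 8): d=(4,-2) top-left  bias=+0
  edge (8, 8)→(16, 12): d=(8,4) right/bottom  bias=-1
  edge (16, 12)→(4, 10): d=(-12,-2) top-left  bias=+0
    (3,4)@(7, 9): e=[2,12,18] → X
    (4,4)@(9, 9): e=[6,4,22] → X
    (5,4)@(11, 9): e=[10,-4,26] → .
    (3,5)@(7, 11): e=[10,28,-6] → .
    (4,5)@(9, 11): e=[14,20,-2] → .
    (5,5)@(11, 11): e=[18,12,2] → X
    (6,5)@(13, 11): e=[22,4,6] → X
    (7,5)@(15, 11): e=[26,-4,10] → .
    (5,6)@(11, 13): e=[26,28,-22] → .
    (6,6)@(13, 13): e=[30,20,-18] → .
  covered (4 px):
    . . . . . . . . . . . .
    . . . . . . . . . . . .
    . . . . . . . . . . . .
    . . . . . . . . . . . .
    . . . X X . . . . . . .
    . . . . . X X . . . . .
    . . . . . . . . . . . .
    . . . . . . . . . . . .
    . . . . . . . . . . . .
    . . . . . . . . . . . .

Result: 4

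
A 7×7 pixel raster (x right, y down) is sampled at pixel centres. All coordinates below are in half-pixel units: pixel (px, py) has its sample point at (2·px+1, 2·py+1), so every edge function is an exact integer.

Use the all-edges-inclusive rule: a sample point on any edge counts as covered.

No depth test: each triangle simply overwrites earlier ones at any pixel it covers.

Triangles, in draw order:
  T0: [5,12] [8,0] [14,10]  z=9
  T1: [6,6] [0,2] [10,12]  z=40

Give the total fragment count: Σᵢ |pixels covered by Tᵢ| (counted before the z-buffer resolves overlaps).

T0:
  2·area = 102
  edge (5, 12)→(8, 0): d=(3,-12) inclusive
  edge (8, 0)→(14, 10): d=(6,10) inclusive
  edge (14, 10)→(5, 12): d=(-9,2) inclusive
    (4,1)@(9, 3): e=[21,8,73] → #
    (5,1)@(11, 3): e=[45,-12,69] → ·
    (3,2)@(7, 5): e=[3,40,59] → #
    (5,2)@(11, 5): e=[51,0,51] → #  [on edge]
    (6,2)@(13, 5): e=[75,-20,47] → ·
    (3,3)@(7, 7): e=[9,52,41] → #
    (6,3)@(13, 7): e=[81,-8,29] → ·
    (3,4)@(7, 9): e=[15,64,23] → #
    (6,4)@(13, 9): e=[87,4,11] → #
    (3,5)@(7, 11): e=[21,76,5] → #
    (5,5)@(11, 11): e=[69,36,-3] → ·
    (6,5)@(13, 11): e=[93,16,-7] → ·
  covered (13 px):
    · · · · · · ·
    · · · · # · ·
    · · · # # # ·
    · · · # # # ·
    · · · # # # #
    · · · # # · ·
    · · · · · · ·
T1:
  2·area = 20  (B↔C swapped to make it positive)
  edge (6, 6)→(10, 12): d=(4,6) inclusive
  edge (10, 12)→(0, 2): d=(-10,-10) inclusive
  edge (0, 2)→(6, 6): d=(6,4) inclusive
    (0,1)@(1, 3): e=[18,0,2] → #  [on edge]
    (1,1)@(3, 3): e=[6,20,-6] → ·
    (0,2)@(1, 5): e=[26,-20,14] → ·
    (1,2)@(3, 5): e=[14,0,6] → #  [on edge]
    (2,2)@(5, 5): e=[2,20,-2] → ·
    (1,3)@(3, 7): e=[22,-20,18] → ·
    (2,3)@(5, 7): e=[10,0,10] → #  [on edge]
    (3,3)@(7, 7): e=[-2,20,2] → ·
    (2,4)@(5, 9): e=[18,-20,22] → ·
    (3,4)@(7, 9): e=[6,0,14] → #  [on edge]
    (4,4)@(9, 9): e=[-6,20,6] → ·
    (3,5)@(7, 11): e=[14,-20,26] → ·
    (4,5)@(9, 11): e=[2,0,18] → #  [on edge]
    (5,6)@(11, 13): e=[-2,0,22] → ·  [on edge]
  covered (5 px):
    · · · · · · ·
    # · · · · · ·
    · # · · · · ·
    · · # · · · ·
    · · · # · · ·
    · · · · # · ·
    · · · · · · ·

Answer: 18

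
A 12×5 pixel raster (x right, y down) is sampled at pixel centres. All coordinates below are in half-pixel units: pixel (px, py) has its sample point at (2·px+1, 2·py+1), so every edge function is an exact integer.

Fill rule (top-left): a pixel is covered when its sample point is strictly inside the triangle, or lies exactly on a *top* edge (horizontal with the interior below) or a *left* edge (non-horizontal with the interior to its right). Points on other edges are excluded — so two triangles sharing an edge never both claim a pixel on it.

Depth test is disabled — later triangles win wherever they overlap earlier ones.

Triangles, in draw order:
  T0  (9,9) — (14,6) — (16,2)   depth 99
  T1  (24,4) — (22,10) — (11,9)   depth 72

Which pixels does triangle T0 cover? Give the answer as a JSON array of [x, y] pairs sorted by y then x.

T0:
  2·area = 14  (B↔C swapped to make it positive)
  edge (9, 9)→(16, 2): d=(7,-7) top-left  bias=+0
  edge (16, 2)→(14, 6): d=(-2,4) right/bottom  bias=-1
  edge (14, 6)→(9, 9): d=(-5,3) right/bottom  bias=-1
    (8,0)@(17, 1): e=[0,-2,16] → ·  [on edge]
    (7,1)@(15, 3): e=[0,2,12] → █  [on edge]
    (8,1)@(17, 3): e=[14,-6,6] → ·
    (9,1)@(19, 3): e=[28,-14,0] → ·  [on edge]
    (6,2)@(13, 5): e=[0,6,8] → █  [on edge]
    (7,2)@(15, 5): e=[14,-2,2] → ·
    (5,3)@(11, 7): e=[0,10,4] → █  [on edge]
    (6,3)@(13, 7): e=[14,2,-2] → ·
    (4,4)@(9, 9): e=[0,14,0] → ·  [on edge]
    (5,4)@(11, 9): e=[14,6,-6] → ·
  covered (3 px):
    · · · · · · · · · · · ·
    · · · · · · · █ · · · ·
    · · · · · · █ · · · · ·
    · · · · · █ · · · · · ·
    · · · · · · · · · · · ·
T1:
  2·area = 68
  edge (24, 4)→(22, 10): d=(-2,6) right/bottom  bias=-1
  edge (22, 10)→(11, 9): d=(-11,-1) top-left  bias=+0
  edge (11, 9)→(24, 4): d=(13,-5) top-left  bias=+0
    (11,2)@(23, 5): e=[4,56,8] → █
    (8,3)@(17, 7): e=[36,28,4] → █
    (9,3)@(19, 7): e=[24,30,14] → █
    (10,3)@(21, 7): e=[12,32,24] → █
    (11,3)@(23, 7): e=[0,34,34] → ·  [on edge]
    (5,4)@(11, 9): e=[68,0,0] → █  [on edge]
    (6,4)@(13, 9): e=[56,2,10] → █
    (7,4)@(15, 9): e=[44,4,20] → █
    (11,4)@(23, 9): e=[-4,12,60] → ·
  covered (10 px):
    · · · · · · · · · · · ·
    · · · · · · · · · · · ·
    · · · · · · · · · · · █
    · · · · · · · · █ █ █ ·
    · · · · · █ █ █ █ █ █ ·

Answer: [[7,1],[6,2],[5,3]]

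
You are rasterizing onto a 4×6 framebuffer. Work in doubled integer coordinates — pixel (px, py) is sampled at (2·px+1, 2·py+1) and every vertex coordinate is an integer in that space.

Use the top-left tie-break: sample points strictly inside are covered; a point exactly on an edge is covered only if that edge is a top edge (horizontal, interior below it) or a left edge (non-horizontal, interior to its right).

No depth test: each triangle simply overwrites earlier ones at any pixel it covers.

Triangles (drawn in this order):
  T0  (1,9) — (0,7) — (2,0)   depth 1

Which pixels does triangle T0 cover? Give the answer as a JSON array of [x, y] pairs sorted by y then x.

T0:
  2·area = 11
  edge (1, 9)→(0, 7): d=(-1,-2) top-left  bias=+0
  edge (0, 7)→(2, 0): d=(2,-7) top-left  bias=+0
  edge (2, 0)→(1, 9): d=(-1,9) right/bottom  bias=-1
    (0,2)@(1, 5): e=[4,3,4] → █
    (1,2)@(3, 5): e=[8,17,-14] → ·
    (0,3)@(1, 7): e=[2,7,2] → █
    (1,3)@(3, 7): e=[6,21,-16] → ·
    (0,4)@(1, 9): e=[0,11,0] → ·  [on edge]
  covered (2 px):
    · · · ·
    · · · ·
    █ · · ·
    █ · · ·
    · · · ·
    · · · ·

Result: [[0,2],[0,3]]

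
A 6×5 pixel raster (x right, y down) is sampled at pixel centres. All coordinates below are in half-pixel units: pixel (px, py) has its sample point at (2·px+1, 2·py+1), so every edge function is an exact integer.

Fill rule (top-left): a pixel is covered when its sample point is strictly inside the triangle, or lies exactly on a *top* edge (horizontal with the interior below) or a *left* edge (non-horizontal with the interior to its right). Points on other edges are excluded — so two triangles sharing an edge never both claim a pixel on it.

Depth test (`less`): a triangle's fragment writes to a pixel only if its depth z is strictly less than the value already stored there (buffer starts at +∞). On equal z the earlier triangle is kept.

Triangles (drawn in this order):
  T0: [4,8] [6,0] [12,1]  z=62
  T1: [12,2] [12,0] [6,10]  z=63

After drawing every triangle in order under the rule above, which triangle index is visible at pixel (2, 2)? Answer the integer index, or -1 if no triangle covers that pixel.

T0:
  2·area = 50
  edge (4, 8)→(6, 0): d=(2,-8) top-left  bias=+0
  edge (6, 0)→(12, 1): d=(6,1) right/bottom  bias=-1
  edge (12, 1)→(4, 8): d=(-8,7) right/bottom  bias=-1
    (3,0)@(7, 1): e=[10,5,35] → █
    (4,0)@(9, 1): e=[26,3,21] → █
    (5,0)@(11, 1): e=[42,1,7] → █
    (3,1)@(7, 3): e=[14,17,19] → █
    (5,1)@(11, 3): e=[46,13,-9] → ·
    (2,2)@(5, 5): e=[2,31,17] → █
    (4,2)@(9, 5): e=[34,27,-11] → ·
    (2,3)@(5, 7): e=[6,43,1] → █
    (3,3)@(7, 7): e=[22,41,-13] → ·
    (2,4)@(5, 9): e=[10,55,-15] → ·
  covered (8 px):
    · · · █ █ █
    · · · █ █ ·
    · · █ █ · ·
    · · █ · · ·
    · · · · · ·
T1:
  2·area = 12  (B↔C swapped to make it positive)
  edge (12, 2)→(6, 10): d=(-6,8) right/bottom  bias=-1
  edge (6, 10)→(12, 0): d=(6,-10) top-left  bias=+0
  edge (12, 0)→(12, 2): d=(0,2) right/bottom  bias=-1
    (5,1)@(11, 3): e=[2,8,2] → █
    (4,2)@(9, 5): e=[6,0,6] → █  [on edge]
    (5,2)@(11, 5): e=[-10,20,2] → ·
    (4,3)@(9, 7): e=[-6,12,6] → ·
  covered (2 px):
    · · · · · ·
    · · · · · █
    · · · · █ ·
    · · · · · ·
    · · · · · ·

Z-buffer (winner per pixel, '.' = empty):
  . . . 0 0 0
  . . . 0 0 1
  . . 0 0 1 .
  . . 0 . . .
  . . . . . .

Final: 0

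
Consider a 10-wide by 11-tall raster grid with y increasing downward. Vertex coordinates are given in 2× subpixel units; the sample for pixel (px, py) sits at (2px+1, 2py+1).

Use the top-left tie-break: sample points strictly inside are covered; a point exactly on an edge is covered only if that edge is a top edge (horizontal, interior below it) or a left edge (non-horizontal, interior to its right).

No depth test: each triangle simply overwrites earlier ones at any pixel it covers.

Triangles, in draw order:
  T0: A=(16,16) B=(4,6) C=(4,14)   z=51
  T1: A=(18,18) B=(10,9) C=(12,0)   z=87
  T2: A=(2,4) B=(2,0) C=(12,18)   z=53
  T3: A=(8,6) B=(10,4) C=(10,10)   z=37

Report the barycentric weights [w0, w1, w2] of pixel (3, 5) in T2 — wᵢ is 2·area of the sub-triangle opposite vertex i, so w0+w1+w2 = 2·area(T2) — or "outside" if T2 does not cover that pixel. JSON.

T0:
  2·area = 96  (B↔C swapped to make it positive)
  edge (16, 16)→(4, 14): d=(-12,-2) top-left  bias=+0
  edge (4, 14)→(4, 6): d=(0,-8) top-left  bias=+0
  edge (4, 6)→(16, 16): d=(12,10) right/bottom  bias=-1
    (2,3)@(5, 7): e=[86,8,2] → X
    (3,3)@(7, 7): e=[90,24,-18] → .
    (2,4)@(5, 9): e=[62,8,26] → X
    (3,4)@(7, 9): e=[66,24,6] → X
    (4,4)@(9, 9): e=[70,40,-14] → .
    (2,5)@(5, 11): e=[38,8,50] → X
    (4,5)@(9, 11): e=[46,40,10] → X
    (5,5)@(11, 11): e=[50,56,-10] → .
    (2,6)@(5, 13): e=[14,8,74] → X
    (5,6)@(11, 13): e=[26,56,14] → X
    (6,6)@(13, 13): e=[30,72,-6] → .
    (2,7)@(5, 15): e=[-10,8,98] → .
  covered (12 px):
    . . . . . . . . . .
    . . . . . . . . . .
    . . . . . . . . . .
    . . X . . . . . . .
    . . X X . . . . . .
    . . X X X . . . . .
    . . X X X X . . . .
    . . . . . X X . . .
    . . . . . . . . . .
    . . . . . . . . . .
    . . . . . . . . . .
T1:
  2·area = 90
  edge (18, 18)→(10, 9): d=(-8,-9) top-left  bias=+0
  edge (10, 9)→(12, 0): d=(2,-9) top-left  bias=+0
  edge (12, 0)→(18, 18): d=(6,18) right/bottom  bias=-1
    (6,1)@(13, 3): e=[75,15,0] → .  [on edge]
    (5,2)@(11, 5): e=[41,1,48] → X
    (6,2)@(13, 5): e=[59,19,12] → X
    (7,2)@(15, 5): e=[77,37,-24] → .
    (5,3)@(11, 7): e=[25,5,60] → X
    (7,3)@(15, 7): e=[61,41,-12] → .
    (5,4)@(11, 9): e=[9,9,72] → X
    (7,4)@(15, 9): e=[45,45,0] → .  [on edge]
    (5,5)@(11, 11): e=[-7,13,84] → .
    (6,5)@(13, 11): e=[11,31,48] → X
    (7,5)@(15, 11): e=[29,49,12] → X
    (8,5)@(17, 11): e=[47,67,-24] → .
    (8,7)@(17, 15): e=[15,75,0] → .  [on edge]
    (9,10)@(19, 21): e=[-15,105,0] → .  [on edge]
  covered (9 px):
    . . . . . . . . . .
    . . . . . . . . . .
    . . . . . X X . . .
    . . . . . X X . . .
    . . . . . X X . . .
    . . . . . . X X . .
    . . . . . . . X . .
    . . . . . . . . . .
    . . . . . . . . . .
    . . . . . . . . . .
    . . . . . . . . . .
T2:
  2·area = 40
  edge (2, 4)→(2, 0): d=(0,-4) top-left  bias=+0
  edge (2, 0)→(12, 18): d=(10,18) right/bottom  bias=-1
  edge (12, 18)→(2, 4): d=(-10,-14) top-left  bias=+0
    (1,1)@(3, 3): e=[4,12,24] → X
    (2,1)@(5, 3): e=[12,-24,52] → .
    (1,2)@(3, 5): e=[4,32,4] → X
    (2,2)@(5, 5): e=[12,-4,32] → .
    (1,3)@(3, 7): e=[4,52,-16] → .
    (2,3)@(5, 7): e=[12,16,12] → X
    (3,3)@(7, 7): e=[20,-20,40] → .
    (2,4)@(5, 9): e=[12,36,-8] → .
    (3,4)@(7, 9): e=[20,0,20] → .  [on edge]
    (3,5)@(7, 11): e=[20,20,0] → X  [on edge]
    (4,5)@(9, 11): e=[28,-16,28] → .
    (3,6)@(7, 13): e=[20,40,-20] → .
  covered (5 px):
    . . . . . . . . . .
    . X . . . . . . . .
    . X . . . . . . . .
    . . X . . . . . . .
    . . . . . . . . . .
    . . . X . . . . . .
    . . . . X . . . . .
    . . . . . . . . . .
    . . . . . . . . . .
    . . . . . . . . . .
    . . . . . . . . . .
T3:
  2·area = 12
  edge (8, 6)→(10, 4): d=(2,-2) top-left  bias=+0
  edge (10, 4)→(10, 10): d=(0,6) right/bottom  bias=-1
  edge (10, 10)→(8, 6): d=(-2,-4) top-left  bias=+0
    (6,0)@(13, 1): e=[0,-18,30] → .  [on edge]
    (5,1)@(11, 3): e=[0,-6,18] → .  [on edge]
    (4,2)@(9, 5): e=[0,6,6] → X  [on edge]
    (5,2)@(11, 5): e=[4,-6,14] → .
    (3,3)@(7, 7): e=[0,18,-6] → .  [on edge]
    (4,3)@(9, 7): e=[4,6,2] → X
    (5,3)@(11, 7): e=[8,-6,10] → .
    (2,4)@(5, 9): e=[0,30,-18] → .  [on edge]
    (4,4)@(9, 9): e=[8,6,-2] → .
    (1,5)@(3, 11): e=[0,42,-30] → .  [on edge]
    (0,6)@(1, 13): e=[0,54,-42] → .  [on edge]
  covered (2 px):
    . . . . . . . . . .
    . . . . . . . . . .
    . . . . X . . . . .
    . . . . X . . . . .
    . . . . . . . . . .
    . . . . . . . . . .
    . . . . . . . . . .
    . . . . . . . . . .
    . . . . . . . . . .
    . . . . . . . . . .
    . . . . . . . . . .

Result: [20,0,20]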